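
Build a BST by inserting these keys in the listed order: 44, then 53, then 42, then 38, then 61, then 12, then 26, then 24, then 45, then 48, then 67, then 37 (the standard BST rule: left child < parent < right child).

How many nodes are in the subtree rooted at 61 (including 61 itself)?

44: root
53: right child of 44 (depth 1)
42: left child of 44 (depth 1)
38: left child of 42 (depth 2)
61: right child of 53 (depth 2)
12: left child of 38 (depth 3)
26: right child of 12 (depth 4)
24: left child of 26 (depth 5)
45: left child of 53 (depth 2)
48: right child of 45 (depth 3)
67: right child of 61 (depth 3)
37: right child of 26 (depth 5)

Subtree rooted at 61 contains: 61, 67 — 2 nodes.

2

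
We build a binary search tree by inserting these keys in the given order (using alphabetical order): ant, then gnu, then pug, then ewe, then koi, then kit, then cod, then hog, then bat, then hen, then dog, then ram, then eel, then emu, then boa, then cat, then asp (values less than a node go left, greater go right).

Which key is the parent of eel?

dog

Insert ant: tree is empty, so ant becomes the root.
Insert gnu: gnu > ant → go right. Place as right child of ant.
Insert pug: pug > ant → go right; pug > gnu → go right. Place as right child of gnu.
Insert ewe: ewe > ant → go right; ewe < gnu → go left. Place as left child of gnu.
Insert koi: koi > ant → go right; koi > gnu → go right; koi < pug → go left. Place as left child of pug.
Insert kit: kit > ant → go right; kit > gnu → go right; kit < pug → go left; kit < koi → go left. Place as left child of koi.
Insert cod: cod > ant → go right; cod < gnu → go left; cod < ewe → go left. Place as left child of ewe.
Insert hog: hog > ant → go right; hog > gnu → go right; hog < pug → go left; hog < koi → go left; hog < kit → go left. Place as left child of kit.
Insert bat: bat > ant → go right; bat < gnu → go left; bat < ewe → go left; bat < cod → go left. Place as left child of cod.
Insert hen: hen > ant → go right; hen > gnu → go right; hen < pug → go left; hen < koi → go left; hen < kit → go left; hen < hog → go left. Place as left child of hog.
Insert dog: dog > ant → go right; dog < gnu → go left; dog < ewe → go left; dog > cod → go right. Place as right child of cod.
Insert ram: ram > ant → go right; ram > gnu → go right; ram > pug → go right. Place as right child of pug.
Insert eel: eel > ant → go right; eel < gnu → go left; eel < ewe → go left; eel > cod → go right; eel > dog → go right. Place as right child of dog.
Insert emu: emu > ant → go right; emu < gnu → go left; emu < ewe → go left; emu > cod → go right; emu > dog → go right; emu > eel → go right. Place as right child of eel.
Insert boa: boa > ant → go right; boa < gnu → go left; boa < ewe → go left; boa < cod → go left; boa > bat → go right. Place as right child of bat.
Insert cat: cat > ant → go right; cat < gnu → go left; cat < ewe → go left; cat < cod → go left; cat > bat → go right; cat > boa → go right. Place as right child of boa.
Insert asp: asp > ant → go right; asp < gnu → go left; asp < ewe → go left; asp < cod → go left; asp < bat → go left. Place as left child of bat.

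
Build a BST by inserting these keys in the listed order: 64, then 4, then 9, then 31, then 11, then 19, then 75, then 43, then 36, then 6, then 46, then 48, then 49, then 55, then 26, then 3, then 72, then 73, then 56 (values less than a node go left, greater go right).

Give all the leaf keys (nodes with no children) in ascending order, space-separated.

3 6 26 36 56 73

64: root
4: left child of 64 (depth 1)
9: right child of 4 (depth 2)
31: right child of 9 (depth 3)
11: left child of 31 (depth 4)
19: right child of 11 (depth 5)
75: right child of 64 (depth 1)
43: right child of 31 (depth 4)
36: left child of 43 (depth 5)
6: left child of 9 (depth 3)
46: right child of 43 (depth 5)
48: right child of 46 (depth 6)
49: right child of 48 (depth 7)
55: right child of 49 (depth 8)
26: right child of 19 (depth 6)
3: left child of 4 (depth 2)
72: left child of 75 (depth 2)
73: right child of 72 (depth 3)
56: right child of 55 (depth 9)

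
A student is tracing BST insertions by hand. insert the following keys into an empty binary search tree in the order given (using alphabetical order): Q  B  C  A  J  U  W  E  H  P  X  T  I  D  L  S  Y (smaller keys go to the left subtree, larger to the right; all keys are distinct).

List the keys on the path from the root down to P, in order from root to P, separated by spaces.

Insert Q: tree is empty, so Q becomes the root.
Insert B: B < Q → go left. Place as left child of Q.
Insert C: C < Q → go left; C > B → go right. Place as right child of B.
Insert A: A < Q → go left; A < B → go left. Place as left child of B.
Insert J: J < Q → go left; J > B → go right; J > C → go right. Place as right child of C.
Insert U: U > Q → go right. Place as right child of Q.
Insert W: W > Q → go right; W > U → go right. Place as right child of U.
Insert E: E < Q → go left; E > B → go right; E > C → go right; E < J → go left. Place as left child of J.
Insert H: H < Q → go left; H > B → go right; H > C → go right; H < J → go left; H > E → go right. Place as right child of E.
Insert P: P < Q → go left; P > B → go right; P > C → go right; P > J → go right. Place as right child of J.
Insert X: X > Q → go right; X > U → go right; X > W → go right. Place as right child of W.
Insert T: T > Q → go right; T < U → go left. Place as left child of U.
Insert I: I < Q → go left; I > B → go right; I > C → go right; I < J → go left; I > E → go right; I > H → go right. Place as right child of H.
Insert D: D < Q → go left; D > B → go right; D > C → go right; D < J → go left; D < E → go left. Place as left child of E.
Insert L: L < Q → go left; L > B → go right; L > C → go right; L > J → go right; L < P → go left. Place as left child of P.
Insert S: S > Q → go right; S < U → go left; S < T → go left. Place as left child of T.
Insert Y: Y > Q → go right; Y > U → go right; Y > W → go right; Y > X → go right. Place as right child of X.

Q B C J P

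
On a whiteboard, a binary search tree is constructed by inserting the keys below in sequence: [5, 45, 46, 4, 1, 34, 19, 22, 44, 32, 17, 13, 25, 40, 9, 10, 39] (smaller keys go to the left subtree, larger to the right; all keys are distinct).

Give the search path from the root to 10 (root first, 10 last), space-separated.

5 45 34 19 17 13 9 10

5: root
45: right child of 5 (depth 1)
46: right child of 45 (depth 2)
4: left child of 5 (depth 1)
1: left child of 4 (depth 2)
34: left child of 45 (depth 2)
19: left child of 34 (depth 3)
22: right child of 19 (depth 4)
44: right child of 34 (depth 3)
32: right child of 22 (depth 5)
17: left child of 19 (depth 4)
13: left child of 17 (depth 5)
25: left child of 32 (depth 6)
40: left child of 44 (depth 4)
9: left child of 13 (depth 6)
10: right child of 9 (depth 7)
39: left child of 40 (depth 5)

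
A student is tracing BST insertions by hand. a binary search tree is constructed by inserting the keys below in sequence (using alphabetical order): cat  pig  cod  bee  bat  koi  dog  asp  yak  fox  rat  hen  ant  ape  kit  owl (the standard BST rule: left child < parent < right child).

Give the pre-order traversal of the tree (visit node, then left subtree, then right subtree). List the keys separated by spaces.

Insert cat: tree is empty, so cat becomes the root.
Insert pig: pig > cat → go right. Place as right child of cat.
Insert cod: cod > cat → go right; cod < pig → go left. Place as left child of pig.
Insert bee: bee < cat → go left. Place as left child of cat.
Insert bat: bat < cat → go left; bat < bee → go left. Place as left child of bee.
Insert koi: koi > cat → go right; koi < pig → go left; koi > cod → go right. Place as right child of cod.
Insert dog: dog > cat → go right; dog < pig → go left; dog > cod → go right; dog < koi → go left. Place as left child of koi.
Insert asp: asp < cat → go left; asp < bee → go left; asp < bat → go left. Place as left child of bat.
Insert yak: yak > cat → go right; yak > pig → go right. Place as right child of pig.
Insert fox: fox > cat → go right; fox < pig → go left; fox > cod → go right; fox < koi → go left; fox > dog → go right. Place as right child of dog.
Insert rat: rat > cat → go right; rat > pig → go right; rat < yak → go left. Place as left child of yak.
Insert hen: hen > cat → go right; hen < pig → go left; hen > cod → go right; hen < koi → go left; hen > dog → go right; hen > fox → go right. Place as right child of fox.
Insert ant: ant < cat → go left; ant < bee → go left; ant < bat → go left; ant < asp → go left. Place as left child of asp.
Insert ape: ape < cat → go left; ape < bee → go left; ape < bat → go left; ape < asp → go left; ape > ant → go right. Place as right child of ant.
Insert kit: kit > cat → go right; kit < pig → go left; kit > cod → go right; kit < koi → go left; kit > dog → go right; kit > fox → go right; kit > hen → go right. Place as right child of hen.
Insert owl: owl > cat → go right; owl < pig → go left; owl > cod → go right; owl > koi → go right. Place as right child of koi.

cat bee bat asp ant ape pig cod koi dog fox hen kit owl yak rat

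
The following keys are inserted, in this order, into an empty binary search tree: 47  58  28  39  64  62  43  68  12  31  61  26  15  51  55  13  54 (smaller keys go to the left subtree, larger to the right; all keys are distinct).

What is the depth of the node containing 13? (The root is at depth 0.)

Insert 47: tree is empty, so 47 becomes the root.
Insert 58: 58 > 47 → go right. Place as right child of 47.
Insert 28: 28 < 47 → go left. Place as left child of 47.
Insert 39: 39 < 47 → go left; 39 > 28 → go right. Place as right child of 28.
Insert 64: 64 > 47 → go right; 64 > 58 → go right. Place as right child of 58.
Insert 62: 62 > 47 → go right; 62 > 58 → go right; 62 < 64 → go left. Place as left child of 64.
Insert 43: 43 < 47 → go left; 43 > 28 → go right; 43 > 39 → go right. Place as right child of 39.
Insert 68: 68 > 47 → go right; 68 > 58 → go right; 68 > 64 → go right. Place as right child of 64.
Insert 12: 12 < 47 → go left; 12 < 28 → go left. Place as left child of 28.
Insert 31: 31 < 47 → go left; 31 > 28 → go right; 31 < 39 → go left. Place as left child of 39.
Insert 61: 61 > 47 → go right; 61 > 58 → go right; 61 < 64 → go left; 61 < 62 → go left. Place as left child of 62.
Insert 26: 26 < 47 → go left; 26 < 28 → go left; 26 > 12 → go right. Place as right child of 12.
Insert 15: 15 < 47 → go left; 15 < 28 → go left; 15 > 12 → go right; 15 < 26 → go left. Place as left child of 26.
Insert 51: 51 > 47 → go right; 51 < 58 → go left. Place as left child of 58.
Insert 55: 55 > 47 → go right; 55 < 58 → go left; 55 > 51 → go right. Place as right child of 51.
Insert 13: 13 < 47 → go left; 13 < 28 → go left; 13 > 12 → go right; 13 < 26 → go left; 13 < 15 → go left. Place as left child of 15.
Insert 54: 54 > 47 → go right; 54 < 58 → go left; 54 > 51 → go right; 54 < 55 → go left. Place as left child of 55.

Path to 13: 47 → 28 → 12 → 26 → 15 → 13, which is 5 edges.

5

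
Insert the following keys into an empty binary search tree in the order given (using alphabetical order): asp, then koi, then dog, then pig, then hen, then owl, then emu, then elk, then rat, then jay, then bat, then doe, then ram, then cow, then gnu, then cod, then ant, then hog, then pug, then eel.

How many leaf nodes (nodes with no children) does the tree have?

Insert asp: tree is empty, so asp becomes the root.
Insert koi: koi > asp → go right. Place as right child of asp.
Insert dog: dog > asp → go right; dog < koi → go left. Place as left child of koi.
Insert pig: pig > asp → go right; pig > koi → go right. Place as right child of koi.
Insert hen: hen > asp → go right; hen < koi → go left; hen > dog → go right. Place as right child of dog.
Insert owl: owl > asp → go right; owl > koi → go right; owl < pig → go left. Place as left child of pig.
Insert emu: emu > asp → go right; emu < koi → go left; emu > dog → go right; emu < hen → go left. Place as left child of hen.
Insert elk: elk > asp → go right; elk < koi → go left; elk > dog → go right; elk < hen → go left; elk < emu → go left. Place as left child of emu.
Insert rat: rat > asp → go right; rat > koi → go right; rat > pig → go right. Place as right child of pig.
Insert jay: jay > asp → go right; jay < koi → go left; jay > dog → go right; jay > hen → go right. Place as right child of hen.
Insert bat: bat > asp → go right; bat < koi → go left; bat < dog → go left. Place as left child of dog.
Insert doe: doe > asp → go right; doe < koi → go left; doe < dog → go left; doe > bat → go right. Place as right child of bat.
Insert ram: ram > asp → go right; ram > koi → go right; ram > pig → go right; ram < rat → go left. Place as left child of rat.
Insert cow: cow > asp → go right; cow < koi → go left; cow < dog → go left; cow > bat → go right; cow < doe → go left. Place as left child of doe.
Insert gnu: gnu > asp → go right; gnu < koi → go left; gnu > dog → go right; gnu < hen → go left; gnu > emu → go right. Place as right child of emu.
Insert cod: cod > asp → go right; cod < koi → go left; cod < dog → go left; cod > bat → go right; cod < doe → go left; cod < cow → go left. Place as left child of cow.
Insert ant: ant < asp → go left. Place as left child of asp.
Insert hog: hog > asp → go right; hog < koi → go left; hog > dog → go right; hog > hen → go right; hog < jay → go left. Place as left child of jay.
Insert pug: pug > asp → go right; pug > koi → go right; pug > pig → go right; pug < rat → go left; pug < ram → go left. Place as left child of ram.
Insert eel: eel > asp → go right; eel < koi → go left; eel > dog → go right; eel < hen → go left; eel < emu → go left; eel < elk → go left. Place as left child of elk.

Leaves: ant, cod, eel, gnu, hog, owl, pug — 7 in total.

7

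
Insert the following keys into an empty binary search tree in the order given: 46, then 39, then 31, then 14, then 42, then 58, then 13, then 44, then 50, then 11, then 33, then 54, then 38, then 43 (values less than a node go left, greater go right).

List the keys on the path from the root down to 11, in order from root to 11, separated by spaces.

46 39 31 14 13 11

46: root
39: left child of 46 (depth 1)
31: left child of 39 (depth 2)
14: left child of 31 (depth 3)
42: right child of 39 (depth 2)
58: right child of 46 (depth 1)
13: left child of 14 (depth 4)
44: right child of 42 (depth 3)
50: left child of 58 (depth 2)
11: left child of 13 (depth 5)
33: right child of 31 (depth 3)
54: right child of 50 (depth 3)
38: right child of 33 (depth 4)
43: left child of 44 (depth 4)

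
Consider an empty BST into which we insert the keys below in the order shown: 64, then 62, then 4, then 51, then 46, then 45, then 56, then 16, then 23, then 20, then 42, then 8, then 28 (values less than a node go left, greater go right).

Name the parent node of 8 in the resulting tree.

16

64: root
62: left child of 64 (depth 1)
4: left child of 62 (depth 2)
51: right child of 4 (depth 3)
46: left child of 51 (depth 4)
45: left child of 46 (depth 5)
56: right child of 51 (depth 4)
16: left child of 45 (depth 6)
23: right child of 16 (depth 7)
20: left child of 23 (depth 8)
42: right child of 23 (depth 8)
8: left child of 16 (depth 7)
28: left child of 42 (depth 9)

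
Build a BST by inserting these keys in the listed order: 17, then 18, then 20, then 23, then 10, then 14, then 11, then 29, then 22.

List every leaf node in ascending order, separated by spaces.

Insert 17: tree is empty, so 17 becomes the root.
Insert 18: 18 > 17 → go right. Place as right child of 17.
Insert 20: 20 > 17 → go right; 20 > 18 → go right. Place as right child of 18.
Insert 23: 23 > 17 → go right; 23 > 18 → go right; 23 > 20 → go right. Place as right child of 20.
Insert 10: 10 < 17 → go left. Place as left child of 17.
Insert 14: 14 < 17 → go left; 14 > 10 → go right. Place as right child of 10.
Insert 11: 11 < 17 → go left; 11 > 10 → go right; 11 < 14 → go left. Place as left child of 14.
Insert 29: 29 > 17 → go right; 29 > 18 → go right; 29 > 20 → go right; 29 > 23 → go right. Place as right child of 23.
Insert 22: 22 > 17 → go right; 22 > 18 → go right; 22 > 20 → go right; 22 < 23 → go left. Place as left child of 23.

11 22 29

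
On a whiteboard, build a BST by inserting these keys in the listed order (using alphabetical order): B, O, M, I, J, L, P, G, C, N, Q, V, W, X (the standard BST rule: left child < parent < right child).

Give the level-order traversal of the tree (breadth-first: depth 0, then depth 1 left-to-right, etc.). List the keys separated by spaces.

B O M P I N Q G J V C L W X

B: root
O: right child of B (depth 1)
M: left child of O (depth 2)
I: left child of M (depth 3)
J: right child of I (depth 4)
L: right child of J (depth 5)
P: right child of O (depth 2)
G: left child of I (depth 4)
C: left child of G (depth 5)
N: right child of M (depth 3)
Q: right child of P (depth 3)
V: right child of Q (depth 4)
W: right child of V (depth 5)
X: right child of W (depth 6)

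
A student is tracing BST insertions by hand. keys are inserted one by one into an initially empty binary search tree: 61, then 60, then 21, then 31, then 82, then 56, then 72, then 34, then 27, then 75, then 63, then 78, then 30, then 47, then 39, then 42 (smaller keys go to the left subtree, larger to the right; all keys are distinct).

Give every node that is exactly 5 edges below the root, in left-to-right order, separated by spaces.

Resulting structure (node: left, right):
  61: L=60, R=82
  60: L=21, R=–
  21: L=–, R=31
  31: L=27, R=56
  82: L=72, R=–
  56: L=34, R=–
  72: L=63, R=75
  34: L=–, R=47
  27: L=–, R=30
  75: L=–, R=78
  63: L=–, R=–
  78: L=–, R=–
  30: L=–, R=–
  47: L=39, R=–
  39: L=–, R=42
  42: L=–, R=–

30 34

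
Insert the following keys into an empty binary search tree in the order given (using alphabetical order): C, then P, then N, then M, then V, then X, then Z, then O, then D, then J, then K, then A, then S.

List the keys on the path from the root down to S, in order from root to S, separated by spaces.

C P V S

C: root
P: right child of C (depth 1)
N: left child of P (depth 2)
M: left child of N (depth 3)
V: right child of P (depth 2)
X: right child of V (depth 3)
Z: right child of X (depth 4)
O: right child of N (depth 3)
D: left child of M (depth 4)
J: right child of D (depth 5)
K: right child of J (depth 6)
A: left child of C (depth 1)
S: left child of V (depth 3)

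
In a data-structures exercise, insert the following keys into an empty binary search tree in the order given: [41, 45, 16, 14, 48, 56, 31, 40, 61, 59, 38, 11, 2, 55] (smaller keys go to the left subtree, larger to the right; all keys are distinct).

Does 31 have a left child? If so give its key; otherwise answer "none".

none

41: root
45: right child of 41 (depth 1)
16: left child of 41 (depth 1)
14: left child of 16 (depth 2)
48: right child of 45 (depth 2)
56: right child of 48 (depth 3)
31: right child of 16 (depth 2)
40: right child of 31 (depth 3)
61: right child of 56 (depth 4)
59: left child of 61 (depth 5)
38: left child of 40 (depth 4)
11: left child of 14 (depth 3)
2: left child of 11 (depth 4)
55: left child of 56 (depth 4)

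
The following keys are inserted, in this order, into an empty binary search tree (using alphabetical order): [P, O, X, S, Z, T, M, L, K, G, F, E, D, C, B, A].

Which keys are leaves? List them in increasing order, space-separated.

A T Z

P: root
O: left child of P (depth 1)
X: right child of P (depth 1)
S: left child of X (depth 2)
Z: right child of X (depth 2)
T: right child of S (depth 3)
M: left child of O (depth 2)
L: left child of M (depth 3)
K: left child of L (depth 4)
G: left child of K (depth 5)
F: left child of G (depth 6)
E: left child of F (depth 7)
D: left child of E (depth 8)
C: left child of D (depth 9)
B: left child of C (depth 10)
A: left child of B (depth 11)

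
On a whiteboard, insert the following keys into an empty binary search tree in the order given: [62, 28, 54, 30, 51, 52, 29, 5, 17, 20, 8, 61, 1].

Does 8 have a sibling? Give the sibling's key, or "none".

Resulting structure (node: left, right):
  62: L=28, R=–
  28: L=5, R=54
  54: L=30, R=61
  30: L=29, R=51
  51: L=–, R=52
  52: L=–, R=–
  29: L=–, R=–
  5: L=1, R=17
  17: L=8, R=20
  20: L=–, R=–
  8: L=–, R=–
  61: L=–, R=–
  1: L=–, R=–

8's parent is 17; the other child of 17 is 20.

20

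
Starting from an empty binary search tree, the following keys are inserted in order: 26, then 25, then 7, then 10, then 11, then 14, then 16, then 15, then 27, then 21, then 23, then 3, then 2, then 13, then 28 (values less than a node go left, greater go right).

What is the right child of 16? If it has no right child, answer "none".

26: root
25: left child of 26 (depth 1)
7: left child of 25 (depth 2)
10: right child of 7 (depth 3)
11: right child of 10 (depth 4)
14: right child of 11 (depth 5)
16: right child of 14 (depth 6)
15: left child of 16 (depth 7)
27: right child of 26 (depth 1)
21: right child of 16 (depth 7)
23: right child of 21 (depth 8)
3: left child of 7 (depth 3)
2: left child of 3 (depth 4)
13: left child of 14 (depth 6)
28: right child of 27 (depth 2)

21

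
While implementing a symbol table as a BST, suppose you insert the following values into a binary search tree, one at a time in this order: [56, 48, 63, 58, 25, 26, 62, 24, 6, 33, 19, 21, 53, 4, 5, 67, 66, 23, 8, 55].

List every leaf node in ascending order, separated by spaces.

56: root
48: left child of 56 (depth 1)
63: right child of 56 (depth 1)
58: left child of 63 (depth 2)
25: left child of 48 (depth 2)
26: right child of 25 (depth 3)
62: right child of 58 (depth 3)
24: left child of 25 (depth 3)
6: left child of 24 (depth 4)
33: right child of 26 (depth 4)
19: right child of 6 (depth 5)
21: right child of 19 (depth 6)
53: right child of 48 (depth 2)
4: left child of 6 (depth 5)
5: right child of 4 (depth 6)
67: right child of 63 (depth 2)
66: left child of 67 (depth 3)
23: right child of 21 (depth 7)
8: left child of 19 (depth 6)
55: right child of 53 (depth 3)

5 8 23 33 55 62 66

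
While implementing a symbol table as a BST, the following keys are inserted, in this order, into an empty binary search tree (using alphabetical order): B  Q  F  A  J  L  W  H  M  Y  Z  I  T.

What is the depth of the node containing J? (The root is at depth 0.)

3

Insert B: tree is empty, so B becomes the root.
Insert Q: Q > B → go right. Place as right child of B.
Insert F: F > B → go right; F < Q → go left. Place as left child of Q.
Insert A: A < B → go left. Place as left child of B.
Insert J: J > B → go right; J < Q → go left; J > F → go right. Place as right child of F.
Insert L: L > B → go right; L < Q → go left; L > F → go right; L > J → go right. Place as right child of J.
Insert W: W > B → go right; W > Q → go right. Place as right child of Q.
Insert H: H > B → go right; H < Q → go left; H > F → go right; H < J → go left. Place as left child of J.
Insert M: M > B → go right; M < Q → go left; M > F → go right; M > J → go right; M > L → go right. Place as right child of L.
Insert Y: Y > B → go right; Y > Q → go right; Y > W → go right. Place as right child of W.
Insert Z: Z > B → go right; Z > Q → go right; Z > W → go right; Z > Y → go right. Place as right child of Y.
Insert I: I > B → go right; I < Q → go left; I > F → go right; I < J → go left; I > H → go right. Place as right child of H.
Insert T: T > B → go right; T > Q → go right; T < W → go left. Place as left child of W.

Path to J: B → Q → F → J, which is 3 edges.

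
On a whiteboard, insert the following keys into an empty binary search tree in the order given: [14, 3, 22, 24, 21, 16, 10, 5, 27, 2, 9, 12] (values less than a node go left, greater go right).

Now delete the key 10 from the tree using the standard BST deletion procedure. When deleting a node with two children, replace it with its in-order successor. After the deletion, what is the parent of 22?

Insert 14: tree is empty, so 14 becomes the root.
Insert 3: 3 < 14 → go left. Place as left child of 14.
Insert 22: 22 > 14 → go right. Place as right child of 14.
Insert 24: 24 > 14 → go right; 24 > 22 → go right. Place as right child of 22.
Insert 21: 21 > 14 → go right; 21 < 22 → go left. Place as left child of 22.
Insert 16: 16 > 14 → go right; 16 < 22 → go left; 16 < 21 → go left. Place as left child of 21.
Insert 10: 10 < 14 → go left; 10 > 3 → go right. Place as right child of 3.
Insert 5: 5 < 14 → go left; 5 > 3 → go right; 5 < 10 → go left. Place as left child of 10.
Insert 27: 27 > 14 → go right; 27 > 22 → go right; 27 > 24 → go right. Place as right child of 24.
Insert 2: 2 < 14 → go left; 2 < 3 → go left. Place as left child of 3.
Insert 9: 9 < 14 → go left; 9 > 3 → go right; 9 < 10 → go left; 9 > 5 → go right. Place as right child of 5.
Insert 12: 12 < 14 → go left; 12 > 3 → go right; 12 > 10 → go right. Place as right child of 10.

Delete 10 (two children — replace with in-order successor).
After deletion, 22's parent is 14.

14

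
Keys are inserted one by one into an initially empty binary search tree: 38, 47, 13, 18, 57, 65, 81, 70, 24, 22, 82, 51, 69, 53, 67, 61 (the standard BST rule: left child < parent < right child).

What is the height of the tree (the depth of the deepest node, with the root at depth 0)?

7

38: root
47: right child of 38 (depth 1)
13: left child of 38 (depth 1)
18: right child of 13 (depth 2)
57: right child of 47 (depth 2)
65: right child of 57 (depth 3)
81: right child of 65 (depth 4)
70: left child of 81 (depth 5)
24: right child of 18 (depth 3)
22: left child of 24 (depth 4)
82: right child of 81 (depth 5)
51: left child of 57 (depth 3)
69: left child of 70 (depth 6)
53: right child of 51 (depth 4)
67: left child of 69 (depth 7)
61: left child of 65 (depth 4)

The deepest node is 67 at depth 7.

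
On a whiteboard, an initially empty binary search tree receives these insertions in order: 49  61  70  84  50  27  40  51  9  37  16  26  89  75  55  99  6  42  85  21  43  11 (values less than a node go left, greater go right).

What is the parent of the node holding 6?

9

Insert 49: tree is empty, so 49 becomes the root.
Insert 61: 61 > 49 → go right. Place as right child of 49.
Insert 70: 70 > 49 → go right; 70 > 61 → go right. Place as right child of 61.
Insert 84: 84 > 49 → go right; 84 > 61 → go right; 84 > 70 → go right. Place as right child of 70.
Insert 50: 50 > 49 → go right; 50 < 61 → go left. Place as left child of 61.
Insert 27: 27 < 49 → go left. Place as left child of 49.
Insert 40: 40 < 49 → go left; 40 > 27 → go right. Place as right child of 27.
Insert 51: 51 > 49 → go right; 51 < 61 → go left; 51 > 50 → go right. Place as right child of 50.
Insert 9: 9 < 49 → go left; 9 < 27 → go left. Place as left child of 27.
Insert 37: 37 < 49 → go left; 37 > 27 → go right; 37 < 40 → go left. Place as left child of 40.
Insert 16: 16 < 49 → go left; 16 < 27 → go left; 16 > 9 → go right. Place as right child of 9.
Insert 26: 26 < 49 → go left; 26 < 27 → go left; 26 > 9 → go right; 26 > 16 → go right. Place as right child of 16.
Insert 89: 89 > 49 → go right; 89 > 61 → go right; 89 > 70 → go right; 89 > 84 → go right. Place as right child of 84.
Insert 75: 75 > 49 → go right; 75 > 61 → go right; 75 > 70 → go right; 75 < 84 → go left. Place as left child of 84.
Insert 55: 55 > 49 → go right; 55 < 61 → go left; 55 > 50 → go right; 55 > 51 → go right. Place as right child of 51.
Insert 99: 99 > 49 → go right; 99 > 61 → go right; 99 > 70 → go right; 99 > 84 → go right; 99 > 89 → go right. Place as right child of 89.
Insert 6: 6 < 49 → go left; 6 < 27 → go left; 6 < 9 → go left. Place as left child of 9.
Insert 42: 42 < 49 → go left; 42 > 27 → go right; 42 > 40 → go right. Place as right child of 40.
Insert 85: 85 > 49 → go right; 85 > 61 → go right; 85 > 70 → go right; 85 > 84 → go right; 85 < 89 → go left. Place as left child of 89.
Insert 21: 21 < 49 → go left; 21 < 27 → go left; 21 > 9 → go right; 21 > 16 → go right; 21 < 26 → go left. Place as left child of 26.
Insert 43: 43 < 49 → go left; 43 > 27 → go right; 43 > 40 → go right; 43 > 42 → go right. Place as right child of 42.
Insert 11: 11 < 49 → go left; 11 < 27 → go left; 11 > 9 → go right; 11 < 16 → go left. Place as left child of 16.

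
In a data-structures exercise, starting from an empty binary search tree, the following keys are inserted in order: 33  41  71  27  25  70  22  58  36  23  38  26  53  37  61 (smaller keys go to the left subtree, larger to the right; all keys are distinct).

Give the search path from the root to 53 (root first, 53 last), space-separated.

33: root
41: right child of 33 (depth 1)
71: right child of 41 (depth 2)
27: left child of 33 (depth 1)
25: left child of 27 (depth 2)
70: left child of 71 (depth 3)
22: left child of 25 (depth 3)
58: left child of 70 (depth 4)
36: left child of 41 (depth 2)
23: right child of 22 (depth 4)
38: right child of 36 (depth 3)
26: right child of 25 (depth 3)
53: left child of 58 (depth 5)
37: left child of 38 (depth 4)
61: right child of 58 (depth 5)

33 41 71 70 58 53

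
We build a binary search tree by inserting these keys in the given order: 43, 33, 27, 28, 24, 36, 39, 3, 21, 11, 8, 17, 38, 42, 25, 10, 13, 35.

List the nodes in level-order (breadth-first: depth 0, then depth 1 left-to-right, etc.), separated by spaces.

Resulting structure (node: left, right):
  43: L=33, R=–
  33: L=27, R=36
  27: L=24, R=28
  28: L=–, R=–
  24: L=3, R=25
  36: L=35, R=39
  39: L=38, R=42
  3: L=–, R=21
  21: L=11, R=–
  11: L=8, R=17
  8: L=–, R=10
  17: L=13, R=–
  38: L=–, R=–
  42: L=–, R=–
  25: L=–, R=–
  10: L=–, R=–
  13: L=–, R=–
  35: L=–, R=–

43 33 27 36 24 28 35 39 3 25 38 42 21 11 8 17 10 13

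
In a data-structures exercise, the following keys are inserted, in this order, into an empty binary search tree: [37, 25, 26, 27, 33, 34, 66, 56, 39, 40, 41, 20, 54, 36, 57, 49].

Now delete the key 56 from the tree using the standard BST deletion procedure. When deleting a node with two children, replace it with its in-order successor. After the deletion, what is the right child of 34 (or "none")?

36

37: root
25: left child of 37 (depth 1)
26: right child of 25 (depth 2)
27: right child of 26 (depth 3)
33: right child of 27 (depth 4)
34: right child of 33 (depth 5)
66: right child of 37 (depth 1)
56: left child of 66 (depth 2)
39: left child of 56 (depth 3)
40: right child of 39 (depth 4)
41: right child of 40 (depth 5)
20: left child of 25 (depth 2)
54: right child of 41 (depth 6)
36: right child of 34 (depth 6)
57: right child of 56 (depth 3)
49: left child of 54 (depth 7)

Delete 56 (two children — replace with in-order successor).
After deletion, 34's right child: 36.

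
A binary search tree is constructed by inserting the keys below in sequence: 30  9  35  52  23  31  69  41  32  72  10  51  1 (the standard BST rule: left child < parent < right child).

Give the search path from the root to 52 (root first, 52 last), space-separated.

30 35 52

Insert 30: tree is empty, so 30 becomes the root.
Insert 9: 9 < 30 → go left. Place as left child of 30.
Insert 35: 35 > 30 → go right. Place as right child of 30.
Insert 52: 52 > 30 → go right; 52 > 35 → go right. Place as right child of 35.
Insert 23: 23 < 30 → go left; 23 > 9 → go right. Place as right child of 9.
Insert 31: 31 > 30 → go right; 31 < 35 → go left. Place as left child of 35.
Insert 69: 69 > 30 → go right; 69 > 35 → go right; 69 > 52 → go right. Place as right child of 52.
Insert 41: 41 > 30 → go right; 41 > 35 → go right; 41 < 52 → go left. Place as left child of 52.
Insert 32: 32 > 30 → go right; 32 < 35 → go left; 32 > 31 → go right. Place as right child of 31.
Insert 72: 72 > 30 → go right; 72 > 35 → go right; 72 > 52 → go right; 72 > 69 → go right. Place as right child of 69.
Insert 10: 10 < 30 → go left; 10 > 9 → go right; 10 < 23 → go left. Place as left child of 23.
Insert 51: 51 > 30 → go right; 51 > 35 → go right; 51 < 52 → go left; 51 > 41 → go right. Place as right child of 41.
Insert 1: 1 < 30 → go left; 1 < 9 → go left. Place as left child of 9.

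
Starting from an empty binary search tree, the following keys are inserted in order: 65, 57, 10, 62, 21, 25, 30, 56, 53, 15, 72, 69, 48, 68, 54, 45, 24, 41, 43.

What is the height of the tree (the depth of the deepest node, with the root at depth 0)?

11

Insert 65: tree is empty, so 65 becomes the root.
Insert 57: 57 < 65 → go left. Place as left child of 65.
Insert 10: 10 < 65 → go left; 10 < 57 → go left. Place as left child of 57.
Insert 62: 62 < 65 → go left; 62 > 57 → go right. Place as right child of 57.
Insert 21: 21 < 65 → go left; 21 < 57 → go left; 21 > 10 → go right. Place as right child of 10.
Insert 25: 25 < 65 → go left; 25 < 57 → go left; 25 > 10 → go right; 25 > 21 → go right. Place as right child of 21.
Insert 30: 30 < 65 → go left; 30 < 57 → go left; 30 > 10 → go right; 30 > 21 → go right; 30 > 25 → go right. Place as right child of 25.
Insert 56: 56 < 65 → go left; 56 < 57 → go left; 56 > 10 → go right; 56 > 21 → go right; 56 > 25 → go right; 56 > 30 → go right. Place as right child of 30.
Insert 53: 53 < 65 → go left; 53 < 57 → go left; 53 > 10 → go right; 53 > 21 → go right; 53 > 25 → go right; 53 > 30 → go right; 53 < 56 → go left. Place as left child of 56.
Insert 15: 15 < 65 → go left; 15 < 57 → go left; 15 > 10 → go right; 15 < 21 → go left. Place as left child of 21.
Insert 72: 72 > 65 → go right. Place as right child of 65.
Insert 69: 69 > 65 → go right; 69 < 72 → go left. Place as left child of 72.
Insert 48: 48 < 65 → go left; 48 < 57 → go left; 48 > 10 → go right; 48 > 21 → go right; 48 > 25 → go right; 48 > 30 → go right; 48 < 56 → go left; 48 < 53 → go left. Place as left child of 53.
Insert 68: 68 > 65 → go right; 68 < 72 → go left; 68 < 69 → go left. Place as left child of 69.
Insert 54: 54 < 65 → go left; 54 < 57 → go left; 54 > 10 → go right; 54 > 21 → go right; 54 > 25 → go right; 54 > 30 → go right; 54 < 56 → go left; 54 > 53 → go right. Place as right child of 53.
Insert 45: 45 < 65 → go left; 45 < 57 → go left; 45 > 10 → go right; 45 > 21 → go right; 45 > 25 → go right; 45 > 30 → go right; 45 < 56 → go left; 45 < 53 → go left; 45 < 48 → go left. Place as left child of 48.
Insert 24: 24 < 65 → go left; 24 < 57 → go left; 24 > 10 → go right; 24 > 21 → go right; 24 < 25 → go left. Place as left child of 25.
Insert 41: 41 < 65 → go left; 41 < 57 → go left; 41 > 10 → go right; 41 > 21 → go right; 41 > 25 → go right; 41 > 30 → go right; 41 < 56 → go left; 41 < 53 → go left; 41 < 48 → go left; 41 < 45 → go left. Place as left child of 45.
Insert 43: 43 < 65 → go left; 43 < 57 → go left; 43 > 10 → go right; 43 > 21 → go right; 43 > 25 → go right; 43 > 30 → go right; 43 < 56 → go left; 43 < 53 → go left; 43 < 48 → go left; 43 < 45 → go left; 43 > 41 → go right. Place as right child of 41.

The deepest node is 43 at depth 11.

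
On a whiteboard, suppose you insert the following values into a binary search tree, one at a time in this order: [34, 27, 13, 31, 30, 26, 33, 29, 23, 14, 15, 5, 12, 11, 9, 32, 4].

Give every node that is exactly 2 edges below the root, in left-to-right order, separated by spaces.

Insert 34: tree is empty, so 34 becomes the root.
Insert 27: 27 < 34 → go left. Place as left child of 34.
Insert 13: 13 < 34 → go left; 13 < 27 → go left. Place as left child of 27.
Insert 31: 31 < 34 → go left; 31 > 27 → go right. Place as right child of 27.
Insert 30: 30 < 34 → go left; 30 > 27 → go right; 30 < 31 → go left. Place as left child of 31.
Insert 26: 26 < 34 → go left; 26 < 27 → go left; 26 > 13 → go right. Place as right child of 13.
Insert 33: 33 < 34 → go left; 33 > 27 → go right; 33 > 31 → go right. Place as right child of 31.
Insert 29: 29 < 34 → go left; 29 > 27 → go right; 29 < 31 → go left; 29 < 30 → go left. Place as left child of 30.
Insert 23: 23 < 34 → go left; 23 < 27 → go left; 23 > 13 → go right; 23 < 26 → go left. Place as left child of 26.
Insert 14: 14 < 34 → go left; 14 < 27 → go left; 14 > 13 → go right; 14 < 26 → go left; 14 < 23 → go left. Place as left child of 23.
Insert 15: 15 < 34 → go left; 15 < 27 → go left; 15 > 13 → go right; 15 < 26 → go left; 15 < 23 → go left; 15 > 14 → go right. Place as right child of 14.
Insert 5: 5 < 34 → go left; 5 < 27 → go left; 5 < 13 → go left. Place as left child of 13.
Insert 12: 12 < 34 → go left; 12 < 27 → go left; 12 < 13 → go left; 12 > 5 → go right. Place as right child of 5.
Insert 11: 11 < 34 → go left; 11 < 27 → go left; 11 < 13 → go left; 11 > 5 → go right; 11 < 12 → go left. Place as left child of 12.
Insert 9: 9 < 34 → go left; 9 < 27 → go left; 9 < 13 → go left; 9 > 5 → go right; 9 < 12 → go left; 9 < 11 → go left. Place as left child of 11.
Insert 32: 32 < 34 → go left; 32 > 27 → go right; 32 > 31 → go right; 32 < 33 → go left. Place as left child of 33.
Insert 4: 4 < 34 → go left; 4 < 27 → go left; 4 < 13 → go left; 4 < 5 → go left. Place as left child of 5.

13 31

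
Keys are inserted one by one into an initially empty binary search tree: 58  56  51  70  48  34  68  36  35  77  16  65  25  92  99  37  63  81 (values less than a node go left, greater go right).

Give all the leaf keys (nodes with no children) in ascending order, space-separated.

Resulting structure (node: left, right):
  58: L=56, R=70
  56: L=51, R=–
  51: L=48, R=–
  70: L=68, R=77
  48: L=34, R=–
  34: L=16, R=36
  68: L=65, R=–
  36: L=35, R=37
  35: L=–, R=–
  77: L=–, R=92
  16: L=–, R=25
  65: L=63, R=–
  25: L=–, R=–
  92: L=81, R=99
  99: L=–, R=–
  37: L=–, R=–
  63: L=–, R=–
  81: L=–, R=–

25 35 37 63 81 99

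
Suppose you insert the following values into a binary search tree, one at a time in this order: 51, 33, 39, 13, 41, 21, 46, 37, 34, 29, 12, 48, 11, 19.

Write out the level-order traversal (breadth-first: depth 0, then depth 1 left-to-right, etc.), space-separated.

51: root
33: left child of 51 (depth 1)
39: right child of 33 (depth 2)
13: left child of 33 (depth 2)
41: right child of 39 (depth 3)
21: right child of 13 (depth 3)
46: right child of 41 (depth 4)
37: left child of 39 (depth 3)
34: left child of 37 (depth 4)
29: right child of 21 (depth 4)
12: left child of 13 (depth 3)
48: right child of 46 (depth 5)
11: left child of 12 (depth 4)
19: left child of 21 (depth 4)

51 33 13 39 12 21 37 41 11 19 29 34 46 48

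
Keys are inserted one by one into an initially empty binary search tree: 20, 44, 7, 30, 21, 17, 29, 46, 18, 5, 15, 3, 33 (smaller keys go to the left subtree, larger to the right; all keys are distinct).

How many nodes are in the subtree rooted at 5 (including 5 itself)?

2

Insert 20: tree is empty, so 20 becomes the root.
Insert 44: 44 > 20 → go right. Place as right child of 20.
Insert 7: 7 < 20 → go left. Place as left child of 20.
Insert 30: 30 > 20 → go right; 30 < 44 → go left. Place as left child of 44.
Insert 21: 21 > 20 → go right; 21 < 44 → go left; 21 < 30 → go left. Place as left child of 30.
Insert 17: 17 < 20 → go left; 17 > 7 → go right. Place as right child of 7.
Insert 29: 29 > 20 → go right; 29 < 44 → go left; 29 < 30 → go left; 29 > 21 → go right. Place as right child of 21.
Insert 46: 46 > 20 → go right; 46 > 44 → go right. Place as right child of 44.
Insert 18: 18 < 20 → go left; 18 > 7 → go right; 18 > 17 → go right. Place as right child of 17.
Insert 5: 5 < 20 → go left; 5 < 7 → go left. Place as left child of 7.
Insert 15: 15 < 20 → go left; 15 > 7 → go right; 15 < 17 → go left. Place as left child of 17.
Insert 3: 3 < 20 → go left; 3 < 7 → go left; 3 < 5 → go left. Place as left child of 5.
Insert 33: 33 > 20 → go right; 33 < 44 → go left; 33 > 30 → go right. Place as right child of 30.

Subtree rooted at 5 contains: 5, 3 — 2 nodes.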